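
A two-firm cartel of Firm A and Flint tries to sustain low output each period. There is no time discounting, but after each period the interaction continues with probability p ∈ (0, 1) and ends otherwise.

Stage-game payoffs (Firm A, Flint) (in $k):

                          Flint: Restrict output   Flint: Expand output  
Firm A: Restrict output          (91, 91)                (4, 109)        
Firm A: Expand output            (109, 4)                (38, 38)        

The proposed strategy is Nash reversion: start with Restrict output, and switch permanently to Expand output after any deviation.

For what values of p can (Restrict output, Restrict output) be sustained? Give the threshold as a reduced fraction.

18/71

Expected cooperation value is 91 + p·91 + p²·91 + … = 91/(1−p); deviation gives 109 + p·38/(1−p).
91 ≥ 109(1−p) + 38p ⇒ 71p ≥ 18 ⇒ p ≥ 18/71.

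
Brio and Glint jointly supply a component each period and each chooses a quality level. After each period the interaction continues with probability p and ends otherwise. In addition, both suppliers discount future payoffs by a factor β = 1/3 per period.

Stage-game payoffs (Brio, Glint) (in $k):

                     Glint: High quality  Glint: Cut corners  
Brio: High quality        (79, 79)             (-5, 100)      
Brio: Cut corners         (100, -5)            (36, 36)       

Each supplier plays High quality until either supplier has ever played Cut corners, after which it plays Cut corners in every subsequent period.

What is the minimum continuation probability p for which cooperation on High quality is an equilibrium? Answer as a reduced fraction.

With continuation probability p and discount β, the effective per-period discount factor is βp.
Grim-trigger IC: βp ≥ (100−79)/(100−36) = 21/64.
So p ≥ (21/64)/(1/3) = 63/64.

63/64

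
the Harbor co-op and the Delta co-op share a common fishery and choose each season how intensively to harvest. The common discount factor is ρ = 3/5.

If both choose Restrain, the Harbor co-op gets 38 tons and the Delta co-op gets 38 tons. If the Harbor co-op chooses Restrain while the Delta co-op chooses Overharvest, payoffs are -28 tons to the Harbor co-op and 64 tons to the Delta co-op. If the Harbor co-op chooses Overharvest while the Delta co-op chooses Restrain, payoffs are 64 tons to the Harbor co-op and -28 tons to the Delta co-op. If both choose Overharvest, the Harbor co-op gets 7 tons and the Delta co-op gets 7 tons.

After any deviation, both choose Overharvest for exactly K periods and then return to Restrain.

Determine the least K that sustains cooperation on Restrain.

IC: ρ(1−ρ^K)/(1−ρ) ≥ (64−38)/(38−7) = 26/31.
With ρ = 3/5: need 1 − ρ^K ≥ 26/31·(1−3/5)/(3/5), i.e. ρ^K ≤ 0.4409.
Since (3/5)^1 = 0.6000 and (3/5)^2 = 0.3600, the smallest such K is 2.

2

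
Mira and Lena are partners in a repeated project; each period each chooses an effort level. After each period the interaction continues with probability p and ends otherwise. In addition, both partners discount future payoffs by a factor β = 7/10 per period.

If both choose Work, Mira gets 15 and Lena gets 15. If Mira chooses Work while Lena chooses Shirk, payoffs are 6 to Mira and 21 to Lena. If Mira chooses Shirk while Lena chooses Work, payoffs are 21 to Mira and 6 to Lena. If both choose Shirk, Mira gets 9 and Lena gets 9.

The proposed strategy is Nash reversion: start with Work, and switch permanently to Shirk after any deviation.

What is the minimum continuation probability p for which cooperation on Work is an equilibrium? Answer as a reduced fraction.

With continuation probability p and discount β, the effective per-period discount factor is βp.
Grim-trigger IC: βp ≥ (21−15)/(21−9) = 1/2.
So p ≥ (1/2)/(7/10) = 5/7.

5/7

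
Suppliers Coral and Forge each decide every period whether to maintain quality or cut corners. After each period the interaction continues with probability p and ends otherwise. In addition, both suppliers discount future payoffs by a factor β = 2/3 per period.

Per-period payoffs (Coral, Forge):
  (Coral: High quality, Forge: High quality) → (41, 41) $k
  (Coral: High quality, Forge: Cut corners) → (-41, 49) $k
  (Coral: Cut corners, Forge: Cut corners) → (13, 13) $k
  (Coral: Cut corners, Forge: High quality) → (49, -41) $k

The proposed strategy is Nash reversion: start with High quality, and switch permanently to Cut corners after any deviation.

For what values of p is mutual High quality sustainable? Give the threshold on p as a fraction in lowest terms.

With continuation probability p and discount β, the effective per-period discount factor is βp.
Grim-trigger IC: βp ≥ (49−41)/(49−13) = 2/9.
So p ≥ (2/9)/(2/3) = 1/3.

1/3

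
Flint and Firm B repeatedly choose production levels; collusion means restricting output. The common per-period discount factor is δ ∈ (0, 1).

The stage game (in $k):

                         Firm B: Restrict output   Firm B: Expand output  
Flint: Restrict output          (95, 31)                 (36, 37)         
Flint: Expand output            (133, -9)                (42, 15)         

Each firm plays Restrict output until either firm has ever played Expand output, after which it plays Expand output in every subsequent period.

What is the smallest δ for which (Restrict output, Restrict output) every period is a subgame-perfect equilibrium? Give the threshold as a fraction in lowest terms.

38/91

Flint's threshold: (133−95)/(133−42) = 38/91.
Firm B's threshold: (37−31)/(37−15) = 3/11.
38/91 > 3/11, so Flint binds and δ* = 38/91.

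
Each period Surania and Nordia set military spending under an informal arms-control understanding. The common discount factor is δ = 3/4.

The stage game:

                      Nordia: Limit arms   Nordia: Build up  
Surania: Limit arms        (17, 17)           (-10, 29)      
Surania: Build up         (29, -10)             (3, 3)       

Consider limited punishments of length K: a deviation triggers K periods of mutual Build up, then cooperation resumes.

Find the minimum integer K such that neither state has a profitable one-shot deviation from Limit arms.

2

IC: δ(1−δ^K)/(1−δ) ≥ (29−17)/(17−3) = 6/7.
With δ = 3/4: need 1 − δ^K ≥ 6/7·(1−3/4)/(3/4), i.e. δ^K ≤ 0.7143.
Since (3/4)^1 = 0.7500 and (3/4)^2 = 0.5625, the smallest such K is 2.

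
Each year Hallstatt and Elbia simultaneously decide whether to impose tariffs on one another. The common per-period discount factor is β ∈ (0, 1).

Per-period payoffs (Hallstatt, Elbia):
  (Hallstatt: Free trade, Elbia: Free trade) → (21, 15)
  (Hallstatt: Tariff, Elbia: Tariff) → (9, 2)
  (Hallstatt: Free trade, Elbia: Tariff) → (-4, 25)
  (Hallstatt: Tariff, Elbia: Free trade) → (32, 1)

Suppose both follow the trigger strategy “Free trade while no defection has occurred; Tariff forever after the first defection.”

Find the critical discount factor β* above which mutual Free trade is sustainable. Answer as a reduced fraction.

11/23

For Hallstatt: deviation gain 32−21 = 11, per-period punishment loss 21−9 = 12. IC gives β ≥ 11/23.
For Elbia: gain 10, loss 13 per period, so β ≥ 10/23.
The tighter constraint is Hallstatt's, so cooperation needs β ≥ 11/23.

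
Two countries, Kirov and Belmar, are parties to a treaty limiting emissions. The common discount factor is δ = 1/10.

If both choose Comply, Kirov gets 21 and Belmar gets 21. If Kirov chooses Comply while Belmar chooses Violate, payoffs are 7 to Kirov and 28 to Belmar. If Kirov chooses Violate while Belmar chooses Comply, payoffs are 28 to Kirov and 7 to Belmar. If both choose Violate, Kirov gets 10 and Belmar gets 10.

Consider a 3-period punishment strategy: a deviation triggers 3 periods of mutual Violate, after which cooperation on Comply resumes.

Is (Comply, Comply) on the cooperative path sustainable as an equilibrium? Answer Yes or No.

A one-shot deviation gives 28 now, then 10 for 3 periods, then back to 21.
Gain from deviating: (28−21) today; loss: (21−10) in each of the next 3 periods.
No-deviation condition: (21−10)(δ+…+δ^3) ≥ 28−21, i.e. δ+…+δ^3 ≥ 7/11.
At δ = 1/10: δ+…+δ^3 = 0.1110 < 0.6364.
So cooperation is not sustainable.

No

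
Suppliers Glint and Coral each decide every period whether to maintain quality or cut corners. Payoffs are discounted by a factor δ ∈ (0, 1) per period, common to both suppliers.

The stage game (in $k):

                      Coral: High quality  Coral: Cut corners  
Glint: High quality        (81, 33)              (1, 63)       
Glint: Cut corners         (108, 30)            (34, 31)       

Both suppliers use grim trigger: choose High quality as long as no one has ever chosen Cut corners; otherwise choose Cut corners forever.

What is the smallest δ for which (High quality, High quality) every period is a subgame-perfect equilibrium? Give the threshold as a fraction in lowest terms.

15/16

Glint: cooperation gives 81 each period; deviation gives 108 once then 34 forever.
  81/(1−δ) ≥ 108 + 34δ/(1−δ) ⇒ δ ≥ 27/74.
Coral: cooperation gives 33 each period; deviation gives 63 once then 31 forever.
  δ ≥ 30/32 = 15/16.
Both must hold, so the binding constraint is Coral's: δ ≥ 15/16.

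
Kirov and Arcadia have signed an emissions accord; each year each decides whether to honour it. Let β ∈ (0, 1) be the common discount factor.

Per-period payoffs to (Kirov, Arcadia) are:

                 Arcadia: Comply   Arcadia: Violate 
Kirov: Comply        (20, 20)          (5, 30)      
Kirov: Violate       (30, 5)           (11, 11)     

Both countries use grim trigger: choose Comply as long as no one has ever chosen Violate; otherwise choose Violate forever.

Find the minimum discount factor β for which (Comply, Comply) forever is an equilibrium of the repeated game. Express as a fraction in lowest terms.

10/19

Under grim trigger the critical discount factor is (T−C)/(T−P) with T = 30, C = 20, P = 11.
β* = (30−20)/(30−11) = 10/19.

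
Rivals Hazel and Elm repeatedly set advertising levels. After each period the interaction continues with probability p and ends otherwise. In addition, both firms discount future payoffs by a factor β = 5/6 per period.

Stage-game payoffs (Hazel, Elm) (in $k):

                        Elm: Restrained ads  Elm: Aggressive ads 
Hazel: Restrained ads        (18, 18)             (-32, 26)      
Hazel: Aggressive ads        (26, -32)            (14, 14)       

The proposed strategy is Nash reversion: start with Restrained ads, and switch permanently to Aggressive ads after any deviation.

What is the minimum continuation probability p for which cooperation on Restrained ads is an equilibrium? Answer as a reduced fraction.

With continuation probability p and discount β, the effective per-period discount factor is βp.
Grim-trigger IC: βp ≥ (26−18)/(26−14) = 2/3.
So p ≥ (2/3)/(5/6) = 4/5.

4/5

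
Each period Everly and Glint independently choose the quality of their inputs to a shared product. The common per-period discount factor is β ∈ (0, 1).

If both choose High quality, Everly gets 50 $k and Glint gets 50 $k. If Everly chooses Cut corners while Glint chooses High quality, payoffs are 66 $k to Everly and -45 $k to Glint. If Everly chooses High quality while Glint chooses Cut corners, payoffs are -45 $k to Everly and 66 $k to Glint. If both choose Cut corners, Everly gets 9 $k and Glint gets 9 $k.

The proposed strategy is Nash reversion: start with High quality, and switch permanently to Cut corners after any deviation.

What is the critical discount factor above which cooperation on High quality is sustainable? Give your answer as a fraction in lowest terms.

Under grim trigger the critical discount factor is (T−C)/(T−P) with T = 66, C = 50, P = 9.
β* = (66−50)/(66−9) = 16/57.

16/57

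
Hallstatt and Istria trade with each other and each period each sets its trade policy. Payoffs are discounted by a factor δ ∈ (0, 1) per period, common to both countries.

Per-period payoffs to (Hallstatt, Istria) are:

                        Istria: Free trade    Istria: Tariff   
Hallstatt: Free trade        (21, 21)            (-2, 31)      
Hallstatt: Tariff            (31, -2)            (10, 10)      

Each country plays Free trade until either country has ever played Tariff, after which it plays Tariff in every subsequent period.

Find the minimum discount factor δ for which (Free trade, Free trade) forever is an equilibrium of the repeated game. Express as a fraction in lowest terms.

10/21

Cooperation forever yields 21 each period: 21/(1−δ).
Deviating yields 31 once, then 10 forever: 31 + 10δ/(1−δ).
No profitable deviation requires 21/(1−δ) ≥ 31 + 10δ/(1−δ).
Multiplying by (1−δ): 21 ≥ 31(1−δ) + 10δ = 31 − 21δ.
So 21δ ≥ 10, i.e. δ ≥ 10/21.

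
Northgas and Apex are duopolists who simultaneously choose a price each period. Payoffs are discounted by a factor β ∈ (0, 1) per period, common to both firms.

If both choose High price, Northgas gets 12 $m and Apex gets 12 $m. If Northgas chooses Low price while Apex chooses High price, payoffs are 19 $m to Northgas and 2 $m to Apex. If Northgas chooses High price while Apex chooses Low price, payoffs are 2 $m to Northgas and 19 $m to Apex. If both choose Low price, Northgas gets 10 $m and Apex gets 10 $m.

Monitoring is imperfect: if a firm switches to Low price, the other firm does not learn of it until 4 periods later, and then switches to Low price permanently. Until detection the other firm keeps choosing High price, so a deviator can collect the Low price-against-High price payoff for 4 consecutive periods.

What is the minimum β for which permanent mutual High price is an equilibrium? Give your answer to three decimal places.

0.939

A deviator earns 19 for 4 periods, then 10 forever; cooperating earns 12 forever. Multiplying the IC by (1−β):
12 ≥ 19(1−β^4) + 10β^4, so 9·β^4 ≥ 7 and β^4 ≥ 7/9.
β ≥ (7/9)^(1/4) ≈ 0.939.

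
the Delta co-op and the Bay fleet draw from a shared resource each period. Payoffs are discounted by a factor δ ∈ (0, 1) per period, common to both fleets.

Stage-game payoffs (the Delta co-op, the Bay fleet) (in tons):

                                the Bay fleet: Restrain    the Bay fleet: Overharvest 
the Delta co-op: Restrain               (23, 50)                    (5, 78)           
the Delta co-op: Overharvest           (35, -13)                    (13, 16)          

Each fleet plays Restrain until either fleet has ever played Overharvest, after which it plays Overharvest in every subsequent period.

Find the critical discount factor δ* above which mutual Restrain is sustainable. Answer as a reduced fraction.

the Delta co-op: cooperation gives 23 each period; deviation gives 35 once then 13 forever.
  23/(1−δ) ≥ 35 + 13δ/(1−δ) ⇒ δ ≥ 12/22 = 6/11.
the Bay fleet: cooperation gives 50 each period; deviation gives 78 once then 16 forever.
  δ ≥ 28/62 = 14/31.
Both must hold, so the binding constraint is the Delta co-op's: δ ≥ 6/11.

6/11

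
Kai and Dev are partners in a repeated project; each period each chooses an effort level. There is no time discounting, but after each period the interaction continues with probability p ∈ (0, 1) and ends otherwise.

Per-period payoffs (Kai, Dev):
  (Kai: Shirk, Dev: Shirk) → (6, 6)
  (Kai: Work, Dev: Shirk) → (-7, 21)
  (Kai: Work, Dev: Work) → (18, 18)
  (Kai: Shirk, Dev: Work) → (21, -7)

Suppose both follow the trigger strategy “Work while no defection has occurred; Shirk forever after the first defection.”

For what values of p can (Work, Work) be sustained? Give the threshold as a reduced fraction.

With no time discounting, the continuation probability p plays the role of the discount factor.
Grim-trigger IC: 18/(1−p) ≥ 21 + 6p/(1−p) ⇒ p ≥ (21−18)/(21−6) = 1/5.

1/5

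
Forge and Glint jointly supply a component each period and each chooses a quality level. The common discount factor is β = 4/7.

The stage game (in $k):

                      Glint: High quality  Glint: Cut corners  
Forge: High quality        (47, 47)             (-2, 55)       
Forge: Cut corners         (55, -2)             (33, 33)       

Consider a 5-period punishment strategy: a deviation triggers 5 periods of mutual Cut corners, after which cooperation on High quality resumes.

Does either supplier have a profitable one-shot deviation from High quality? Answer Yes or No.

No

A one-shot deviation gives 55 now, then 33 for 5 periods, then back to 47.
Gain from deviating: (55−47) today; loss: (47−33) in each of the next 5 periods.
No-deviation condition: (47−33)(β+…+β^5) ≥ 55−47, i.e. β+…+β^5 ≥ 4/7.
At β = 4/7: β+…+β^5 = 1.2521 ≥ 0.5714.
So cooperation is sustainable.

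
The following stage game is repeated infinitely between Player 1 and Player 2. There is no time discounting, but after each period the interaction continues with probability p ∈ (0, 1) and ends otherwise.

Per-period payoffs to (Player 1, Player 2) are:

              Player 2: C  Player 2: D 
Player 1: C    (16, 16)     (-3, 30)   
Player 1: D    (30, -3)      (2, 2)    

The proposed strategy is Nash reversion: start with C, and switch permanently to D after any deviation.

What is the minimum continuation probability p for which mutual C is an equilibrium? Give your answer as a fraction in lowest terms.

1/2

With no time discounting, the continuation probability p plays the role of the discount factor.
Grim-trigger IC: 16/(1−p) ≥ 30 + 2p/(1−p) ⇒ p ≥ (30−16)/(30−2) = 1/2.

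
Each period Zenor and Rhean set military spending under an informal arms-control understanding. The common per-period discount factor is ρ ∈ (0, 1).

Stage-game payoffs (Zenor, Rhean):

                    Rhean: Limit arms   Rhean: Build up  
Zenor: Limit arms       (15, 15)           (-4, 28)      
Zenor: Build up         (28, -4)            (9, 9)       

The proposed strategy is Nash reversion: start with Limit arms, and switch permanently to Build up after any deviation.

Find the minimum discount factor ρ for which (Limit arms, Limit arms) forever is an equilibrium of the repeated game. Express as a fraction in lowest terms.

13/19

Cooperation forever yields 15 each period: 15/(1−ρ).
Deviating yields 28 once, then 9 forever: 28 + 9ρ/(1−ρ).
No profitable deviation requires 15/(1−ρ) ≥ 28 + 9ρ/(1−ρ).
Multiplying by (1−ρ): 15 ≥ 28(1−ρ) + 9ρ = 28 − 19ρ.
So 19ρ ≥ 13, i.e. ρ ≥ 13/19.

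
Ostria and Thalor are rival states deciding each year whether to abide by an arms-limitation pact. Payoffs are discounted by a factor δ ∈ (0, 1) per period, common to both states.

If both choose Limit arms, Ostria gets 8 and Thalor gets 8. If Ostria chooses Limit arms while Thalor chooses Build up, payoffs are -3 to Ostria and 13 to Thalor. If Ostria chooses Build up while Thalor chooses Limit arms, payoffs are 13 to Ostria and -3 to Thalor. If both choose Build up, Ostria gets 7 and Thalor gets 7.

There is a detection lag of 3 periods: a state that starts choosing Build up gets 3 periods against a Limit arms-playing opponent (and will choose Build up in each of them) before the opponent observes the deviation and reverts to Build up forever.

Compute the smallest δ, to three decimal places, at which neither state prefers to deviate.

A deviator earns 13 for 3 periods, then 7 forever; cooperating earns 8 forever. Multiplying the IC by (1−δ):
8 ≥ 13(1−δ^3) + 7δ^3, so 6·δ^3 ≥ 5 and δ^3 ≥ 5/6.
δ ≥ (5/6)^(1/3) ≈ 0.941.

0.941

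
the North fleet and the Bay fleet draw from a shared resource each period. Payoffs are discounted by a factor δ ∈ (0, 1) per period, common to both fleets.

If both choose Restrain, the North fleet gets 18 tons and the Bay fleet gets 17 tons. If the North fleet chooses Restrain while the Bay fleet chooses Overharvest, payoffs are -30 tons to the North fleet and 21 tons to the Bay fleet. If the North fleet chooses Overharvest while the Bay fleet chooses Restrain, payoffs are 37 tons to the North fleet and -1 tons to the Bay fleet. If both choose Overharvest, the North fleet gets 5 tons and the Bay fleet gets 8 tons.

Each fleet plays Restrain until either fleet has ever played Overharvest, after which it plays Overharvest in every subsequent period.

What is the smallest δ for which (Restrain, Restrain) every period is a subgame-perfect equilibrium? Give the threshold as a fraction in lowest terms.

the North fleet's threshold: (37−18)/(37−5) = 19/32.
the Bay fleet's threshold: (21−17)/(21−8) = 4/13.
19/32 > 4/13, so the North fleet binds and δ* = 19/32.

19/32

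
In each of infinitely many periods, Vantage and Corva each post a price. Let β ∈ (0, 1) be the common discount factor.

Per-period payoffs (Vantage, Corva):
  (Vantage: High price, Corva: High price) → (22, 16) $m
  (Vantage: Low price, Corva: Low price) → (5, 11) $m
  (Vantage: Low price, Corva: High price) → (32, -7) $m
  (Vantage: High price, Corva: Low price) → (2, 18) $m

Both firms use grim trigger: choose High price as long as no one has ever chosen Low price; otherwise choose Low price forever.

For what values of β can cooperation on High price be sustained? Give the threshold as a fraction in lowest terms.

Vantage's threshold: (32−22)/(32−5) = 10/27.
Corva's threshold: (18−16)/(18−11) = 2/7.
10/27 > 2/7, so Vantage binds and β* = 10/27.

10/27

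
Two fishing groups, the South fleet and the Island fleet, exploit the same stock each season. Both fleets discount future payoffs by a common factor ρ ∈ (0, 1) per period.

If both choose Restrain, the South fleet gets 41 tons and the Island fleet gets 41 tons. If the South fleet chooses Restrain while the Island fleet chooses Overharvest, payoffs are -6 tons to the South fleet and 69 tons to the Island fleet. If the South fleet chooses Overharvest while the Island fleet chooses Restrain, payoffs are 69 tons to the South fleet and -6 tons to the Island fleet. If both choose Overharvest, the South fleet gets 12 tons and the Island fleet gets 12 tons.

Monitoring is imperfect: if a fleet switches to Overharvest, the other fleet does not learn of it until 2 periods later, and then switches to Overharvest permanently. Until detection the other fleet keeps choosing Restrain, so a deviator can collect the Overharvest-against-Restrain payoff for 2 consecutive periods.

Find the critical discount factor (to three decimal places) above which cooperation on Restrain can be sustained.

0.701

Deviating for the 2 undetected periods gains 69−41 = 28 per period over cooperation, then loses 41−12 = 29 per period forever once punishment starts.
Gain: 28(1 + ρ + … + ρ^1); loss: 29·ρ^2/(1−ρ).
No profitable deviation ⇔ 28(1−ρ^2) ≤ 29·ρ^2, i.e. ρ^2 ≥ 28/(28+29) = 28/57.
Hence ρ ≥ (28/57)^(1/2) ≈ 0.701.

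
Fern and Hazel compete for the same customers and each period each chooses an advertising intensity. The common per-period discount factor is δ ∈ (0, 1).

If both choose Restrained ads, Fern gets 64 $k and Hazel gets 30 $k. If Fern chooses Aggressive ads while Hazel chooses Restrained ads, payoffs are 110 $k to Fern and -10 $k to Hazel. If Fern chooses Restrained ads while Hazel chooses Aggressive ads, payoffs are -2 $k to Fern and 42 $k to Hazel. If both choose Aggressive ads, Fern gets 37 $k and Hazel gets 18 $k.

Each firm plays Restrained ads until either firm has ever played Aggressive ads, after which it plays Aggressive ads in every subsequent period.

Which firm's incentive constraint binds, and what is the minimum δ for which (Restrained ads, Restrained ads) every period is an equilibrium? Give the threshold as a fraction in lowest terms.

For Fern: deviation gain 110−64 = 46, per-period punishment loss 64−37 = 27. IC gives δ ≥ 46/73.
For Hazel: gain 12, loss 12 per period, so δ ≥ 12/24 = 1/2.
The tighter constraint is Fern's, so cooperation needs δ ≥ 46/73.

Fern; δ ≥ 46/73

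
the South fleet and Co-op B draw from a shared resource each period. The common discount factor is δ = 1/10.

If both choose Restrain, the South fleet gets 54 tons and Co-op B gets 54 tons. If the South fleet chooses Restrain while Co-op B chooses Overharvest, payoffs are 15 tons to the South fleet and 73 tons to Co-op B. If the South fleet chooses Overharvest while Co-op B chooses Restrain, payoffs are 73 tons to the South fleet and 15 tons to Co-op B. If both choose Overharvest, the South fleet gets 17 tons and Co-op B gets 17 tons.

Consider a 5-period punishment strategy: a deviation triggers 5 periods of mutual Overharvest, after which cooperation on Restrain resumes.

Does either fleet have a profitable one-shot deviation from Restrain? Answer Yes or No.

IC: δ+…+δ^5 ≥ (73−54)/(54−17) = 19/37.
At δ = 1/10: partial sum = 0.1111 < 0.5135. Cooperation not sustainable.

Yes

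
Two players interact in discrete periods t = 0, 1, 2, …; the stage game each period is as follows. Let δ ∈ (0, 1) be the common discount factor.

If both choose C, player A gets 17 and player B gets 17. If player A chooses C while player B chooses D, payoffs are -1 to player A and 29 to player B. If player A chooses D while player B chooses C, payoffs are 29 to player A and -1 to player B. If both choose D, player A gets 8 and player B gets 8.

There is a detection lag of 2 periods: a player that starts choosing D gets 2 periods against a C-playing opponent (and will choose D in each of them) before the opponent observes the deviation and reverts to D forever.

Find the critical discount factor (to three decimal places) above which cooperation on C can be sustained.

Deviating for the 2 undetected periods gains 29−17 = 12 per period over cooperation, then loses 17−8 = 9 per period forever once punishment starts.
Gain: 12(1 + δ + … + δ^1); loss: 9·δ^2/(1−δ).
No profitable deviation ⇔ 12(1−δ^2) ≤ 9·δ^2, i.e. δ^2 ≥ 12/(12+9) = 4/7.
Hence δ ≥ (4/7)^(1/2) ≈ 0.756.

0.756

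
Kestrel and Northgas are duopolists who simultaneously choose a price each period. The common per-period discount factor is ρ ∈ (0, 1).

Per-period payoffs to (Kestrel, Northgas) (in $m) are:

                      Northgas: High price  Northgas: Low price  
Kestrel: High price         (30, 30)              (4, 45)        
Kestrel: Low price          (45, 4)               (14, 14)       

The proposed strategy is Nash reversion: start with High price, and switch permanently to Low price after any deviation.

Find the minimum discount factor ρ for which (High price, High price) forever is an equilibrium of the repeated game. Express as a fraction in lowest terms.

One-period gain from deviating is 45 − 30 = 15. The loss is 30 − 14 = 16 in every subsequent period, with present value 16·ρ/(1−ρ).
Deviation is unprofitable when 16·ρ/(1−ρ) ≥ 15, i.e. ρ/(1−ρ) ≥ 15/16.
Equivalently ρ ≥ 15/(15+16) = 15/31.

15/31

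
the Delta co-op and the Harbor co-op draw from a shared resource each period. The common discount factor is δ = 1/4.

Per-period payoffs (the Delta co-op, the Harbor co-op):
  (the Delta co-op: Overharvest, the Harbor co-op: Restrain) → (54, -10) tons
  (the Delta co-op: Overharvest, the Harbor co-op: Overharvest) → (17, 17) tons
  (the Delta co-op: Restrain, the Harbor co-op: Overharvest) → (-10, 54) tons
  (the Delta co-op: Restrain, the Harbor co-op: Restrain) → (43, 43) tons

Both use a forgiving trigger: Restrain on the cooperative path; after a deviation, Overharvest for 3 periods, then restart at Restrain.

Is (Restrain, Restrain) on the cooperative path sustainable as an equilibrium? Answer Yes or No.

No

IC: δ+…+δ^3 ≥ (54−43)/(43−17) = 11/26.
At δ = 1/4: partial sum = 0.3281 < 0.4231. Cooperation not sustainable.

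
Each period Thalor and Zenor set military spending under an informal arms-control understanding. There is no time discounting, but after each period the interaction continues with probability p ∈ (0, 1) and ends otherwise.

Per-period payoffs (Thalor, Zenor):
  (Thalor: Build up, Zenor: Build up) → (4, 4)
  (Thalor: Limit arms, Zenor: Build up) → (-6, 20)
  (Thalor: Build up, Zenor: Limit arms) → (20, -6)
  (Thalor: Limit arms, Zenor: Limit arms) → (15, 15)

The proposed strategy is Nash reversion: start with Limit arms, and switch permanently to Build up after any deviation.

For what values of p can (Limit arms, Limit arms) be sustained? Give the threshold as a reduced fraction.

Expected cooperation value is 15 + p·15 + p²·15 + … = 15/(1−p); deviation gives 20 + p·4/(1−p).
15 ≥ 20(1−p) + 4p ⇒ 16p ≥ 5 ⇒ p ≥ 5/16.

5/16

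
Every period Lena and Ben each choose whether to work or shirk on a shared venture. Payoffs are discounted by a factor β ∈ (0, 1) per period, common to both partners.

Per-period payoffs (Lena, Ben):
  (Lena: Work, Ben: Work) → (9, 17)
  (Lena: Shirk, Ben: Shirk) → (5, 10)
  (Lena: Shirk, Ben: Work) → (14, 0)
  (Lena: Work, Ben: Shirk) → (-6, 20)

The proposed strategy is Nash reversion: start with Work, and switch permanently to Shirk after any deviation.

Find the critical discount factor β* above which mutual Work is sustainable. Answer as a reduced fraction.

5/9

Lena: cooperation gives 9 each period; deviation gives 14 once then 5 forever.
  9/(1−β) ≥ 14 + 5β/(1−β) ⇒ β ≥ 5/9.
Ben: cooperation gives 17 each period; deviation gives 20 once then 10 forever.
  β ≥ 3/10.
Both must hold, so the binding constraint is Lena's: β ≥ 5/9.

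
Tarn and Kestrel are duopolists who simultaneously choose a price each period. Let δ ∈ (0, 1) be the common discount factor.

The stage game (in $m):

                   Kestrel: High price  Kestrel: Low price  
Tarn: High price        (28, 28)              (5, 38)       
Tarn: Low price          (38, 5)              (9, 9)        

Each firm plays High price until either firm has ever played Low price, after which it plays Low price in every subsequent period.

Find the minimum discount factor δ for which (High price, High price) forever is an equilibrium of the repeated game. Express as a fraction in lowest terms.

10/29

28/(1−δ) ≥ 38 + 9δ/(1−δ)
28 ≥ 38 − 29δ
δ ≥ 10/29.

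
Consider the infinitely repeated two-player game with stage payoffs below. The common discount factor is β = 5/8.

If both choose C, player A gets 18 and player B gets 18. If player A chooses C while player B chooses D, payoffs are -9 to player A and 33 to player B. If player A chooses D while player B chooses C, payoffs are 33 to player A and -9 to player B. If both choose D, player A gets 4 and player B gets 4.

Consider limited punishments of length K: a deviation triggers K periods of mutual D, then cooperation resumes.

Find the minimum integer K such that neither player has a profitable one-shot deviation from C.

3

IC: β(1−β^K)/(1−β) ≥ (33−18)/(18−4) = 15/14.
With β = 5/8: need 1 − β^K ≥ 15/14·(1−5/8)/(5/8), i.e. β^K ≤ 0.3571.
Since (5/8)^2 = 0.3906 and (5/8)^3 = 0.2441, the smallest such K is 3.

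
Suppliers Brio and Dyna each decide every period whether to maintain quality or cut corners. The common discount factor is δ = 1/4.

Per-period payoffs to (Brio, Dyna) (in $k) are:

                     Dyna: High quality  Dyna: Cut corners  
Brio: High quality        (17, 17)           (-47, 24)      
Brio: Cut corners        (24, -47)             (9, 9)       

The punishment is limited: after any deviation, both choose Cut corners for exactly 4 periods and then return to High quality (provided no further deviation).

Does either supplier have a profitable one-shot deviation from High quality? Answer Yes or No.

Yes

IC: δ+…+δ^4 ≥ (24−17)/(17−9) = 7/8.
At δ = 1/4: partial sum = 0.3320 < 0.8750. Cooperation not sustainable.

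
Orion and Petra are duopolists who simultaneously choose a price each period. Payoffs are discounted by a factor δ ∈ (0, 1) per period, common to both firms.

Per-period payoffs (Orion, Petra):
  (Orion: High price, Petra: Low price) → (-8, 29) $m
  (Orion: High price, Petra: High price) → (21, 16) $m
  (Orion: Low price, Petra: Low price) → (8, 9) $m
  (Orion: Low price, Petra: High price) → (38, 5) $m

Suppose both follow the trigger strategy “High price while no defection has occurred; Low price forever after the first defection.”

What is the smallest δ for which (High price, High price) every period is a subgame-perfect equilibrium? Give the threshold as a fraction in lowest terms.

13/20

For Orion: deviation gain 38−21 = 17, per-period punishment loss 21−8 = 13. IC gives δ ≥ 17/30.
For Petra: gain 13, loss 7 per period, so δ ≥ 13/20.
The tighter constraint is Petra's, so cooperation needs δ ≥ 13/20.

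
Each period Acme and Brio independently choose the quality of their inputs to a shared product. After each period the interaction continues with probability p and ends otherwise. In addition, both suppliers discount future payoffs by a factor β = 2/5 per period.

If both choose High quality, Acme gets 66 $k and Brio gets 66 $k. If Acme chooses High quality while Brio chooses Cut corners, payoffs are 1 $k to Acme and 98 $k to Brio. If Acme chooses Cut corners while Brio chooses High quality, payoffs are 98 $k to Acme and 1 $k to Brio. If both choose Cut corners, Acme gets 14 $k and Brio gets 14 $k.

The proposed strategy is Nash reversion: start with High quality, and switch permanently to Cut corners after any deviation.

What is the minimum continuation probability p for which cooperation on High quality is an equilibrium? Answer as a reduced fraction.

20/21

Expected continuation weight on next period's payoff is β·p = 2/5·p, which plays the role of the discount factor.
Cooperation requires 2/5·p ≥ (98−66)/(98−14) = 8/21, hence p ≥ 20/21.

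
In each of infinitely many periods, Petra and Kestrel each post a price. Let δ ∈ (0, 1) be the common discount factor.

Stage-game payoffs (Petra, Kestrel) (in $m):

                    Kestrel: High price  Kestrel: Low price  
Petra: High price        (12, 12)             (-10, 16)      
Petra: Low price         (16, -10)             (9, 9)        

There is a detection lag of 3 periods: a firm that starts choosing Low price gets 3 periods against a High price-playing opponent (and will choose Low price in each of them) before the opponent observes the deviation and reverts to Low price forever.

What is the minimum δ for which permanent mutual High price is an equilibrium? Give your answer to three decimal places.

0.830

Deviating for the 3 undetected periods gains 16−12 = 4 per period over cooperation, then loses 12−9 = 3 per period forever once punishment starts.
Gain: 4(1 + δ + … + δ^2); loss: 3·δ^3/(1−δ).
No profitable deviation ⇔ 4(1−δ^3) ≤ 3·δ^3, i.e. δ^3 ≥ 4/(4+3) = 4/7.
Hence δ ≥ (4/7)^(1/3) ≈ 0.830.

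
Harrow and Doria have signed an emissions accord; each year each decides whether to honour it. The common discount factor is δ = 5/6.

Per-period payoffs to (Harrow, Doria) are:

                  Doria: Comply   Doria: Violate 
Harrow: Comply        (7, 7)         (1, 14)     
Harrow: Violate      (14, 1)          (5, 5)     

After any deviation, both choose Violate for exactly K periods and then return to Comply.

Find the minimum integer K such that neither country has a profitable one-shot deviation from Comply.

No profitable deviation requires (7−5)(δ+…+δ^K) ≥ 14−7, i.e. δ+…+δ^K ≥ 7/2 ≈ 3.5000.
With δ = 5/6, the partial sums are K=1: 0.8333, K=2: 1.5278, …, K=5: 2.9906, K=6: 3.3255, K=7: 3.6046.
K = 7 is the first length at which the sum reaches 3.5000.

7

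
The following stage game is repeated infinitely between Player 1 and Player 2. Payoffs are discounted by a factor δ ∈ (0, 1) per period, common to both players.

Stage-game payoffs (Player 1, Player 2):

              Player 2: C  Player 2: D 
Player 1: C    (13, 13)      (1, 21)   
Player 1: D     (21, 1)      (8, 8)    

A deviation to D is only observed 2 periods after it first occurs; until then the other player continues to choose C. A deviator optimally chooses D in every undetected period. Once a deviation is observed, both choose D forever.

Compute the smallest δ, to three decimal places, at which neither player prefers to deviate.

A deviator earns 21 for 2 periods, then 8 forever; cooperating earns 13 forever. Multiplying the IC by (1−δ):
13 ≥ 21(1−δ^2) + 8δ^2, so 13·δ^2 ≥ 8 and δ^2 ≥ 8/13.
δ ≥ (8/13)^(1/2) ≈ 0.784.

0.784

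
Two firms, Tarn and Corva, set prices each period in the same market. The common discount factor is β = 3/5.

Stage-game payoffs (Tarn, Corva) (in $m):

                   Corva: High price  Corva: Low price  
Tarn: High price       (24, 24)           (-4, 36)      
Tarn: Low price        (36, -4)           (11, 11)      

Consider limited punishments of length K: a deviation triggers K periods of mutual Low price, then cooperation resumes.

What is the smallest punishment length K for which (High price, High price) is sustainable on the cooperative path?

2

No profitable deviation requires (24−11)(β+…+β^K) ≥ 36−24, i.e. β+…+β^K ≥ 12/13 ≈ 0.9231.
With β = 3/5, the partial sums are K=1: 0.6000, K=2: 0.9600.
K = 2 is the first length at which the sum reaches 0.9231.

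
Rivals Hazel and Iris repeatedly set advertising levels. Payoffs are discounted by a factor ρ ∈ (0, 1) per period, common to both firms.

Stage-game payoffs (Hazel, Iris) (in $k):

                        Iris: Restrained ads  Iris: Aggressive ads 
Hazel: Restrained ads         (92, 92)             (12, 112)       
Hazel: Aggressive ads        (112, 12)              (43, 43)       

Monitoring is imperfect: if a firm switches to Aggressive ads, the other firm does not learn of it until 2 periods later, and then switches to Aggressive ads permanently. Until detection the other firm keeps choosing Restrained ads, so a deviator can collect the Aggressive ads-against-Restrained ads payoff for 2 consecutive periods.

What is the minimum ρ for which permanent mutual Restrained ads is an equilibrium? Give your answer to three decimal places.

The best deviation is to choose Aggressive ads for all 2 undetected periods, earning 112 each, then 43 forever once detected.
Deviation value: 112(1−ρ^2)/(1−ρ) + 43ρ^2/(1−ρ); cooperation value: 92/(1−ρ).
IC: 92 ≥ 112(1−ρ^2) + 43ρ^2 = 112 − 69ρ^2.
So ρ^2 ≥ 20/69, giving ρ ≥ (20/69)^(1/2) ≈ 0.538.

0.538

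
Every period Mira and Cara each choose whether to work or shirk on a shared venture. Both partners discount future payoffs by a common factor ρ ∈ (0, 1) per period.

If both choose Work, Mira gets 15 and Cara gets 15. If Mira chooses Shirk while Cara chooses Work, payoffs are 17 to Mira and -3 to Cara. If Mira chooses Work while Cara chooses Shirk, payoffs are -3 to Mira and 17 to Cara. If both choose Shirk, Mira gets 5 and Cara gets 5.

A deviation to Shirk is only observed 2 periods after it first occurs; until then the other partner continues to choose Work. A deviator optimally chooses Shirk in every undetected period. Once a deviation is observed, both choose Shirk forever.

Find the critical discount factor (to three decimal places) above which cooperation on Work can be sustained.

0.408

Deviating for the 2 undetected periods gains 17−15 = 2 per period over cooperation, then loses 15−5 = 10 per period forever once punishment starts.
Gain: 2(1 + ρ + … + ρ^1); loss: 10·ρ^2/(1−ρ).
No profitable deviation ⇔ 2(1−ρ^2) ≤ 10·ρ^2, i.e. ρ^2 ≥ 2/(2+10) = 1/6.
Hence ρ ≥ (1/6)^(1/2) ≈ 0.408.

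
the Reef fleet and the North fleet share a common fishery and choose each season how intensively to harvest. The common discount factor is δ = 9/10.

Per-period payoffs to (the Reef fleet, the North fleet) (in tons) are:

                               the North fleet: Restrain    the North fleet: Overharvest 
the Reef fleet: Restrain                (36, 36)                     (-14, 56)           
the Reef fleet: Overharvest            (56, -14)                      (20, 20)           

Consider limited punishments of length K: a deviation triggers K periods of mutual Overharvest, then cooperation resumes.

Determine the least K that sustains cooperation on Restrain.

IC: δ(1−δ^K)/(1−δ) ≥ (56−36)/(36−20) = 5/4.
With δ = 9/10: need 1 − δ^K ≥ 5/4·(1−9/10)/(9/10), i.e. δ^K ≤ 0.8611.
Since (9/10)^1 = 0.9000 and (9/10)^2 = 0.8100, the smallest such K is 2.

2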